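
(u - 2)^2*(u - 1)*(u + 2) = u^4 - 3*u^3 - 2*u^2 + 12*u - 8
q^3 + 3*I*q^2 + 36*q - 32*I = (q - 4*I)*(q - I)*(q + 8*I)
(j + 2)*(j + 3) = j^2 + 5*j + 6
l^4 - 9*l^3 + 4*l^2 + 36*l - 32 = (l - 8)*(l - 2)*(l - 1)*(l + 2)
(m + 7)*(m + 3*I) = m^2 + 7*m + 3*I*m + 21*I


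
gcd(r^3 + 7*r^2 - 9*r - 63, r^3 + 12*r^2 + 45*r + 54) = r + 3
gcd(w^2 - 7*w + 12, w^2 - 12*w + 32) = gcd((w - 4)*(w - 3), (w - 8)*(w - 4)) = w - 4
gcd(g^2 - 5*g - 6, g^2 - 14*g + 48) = g - 6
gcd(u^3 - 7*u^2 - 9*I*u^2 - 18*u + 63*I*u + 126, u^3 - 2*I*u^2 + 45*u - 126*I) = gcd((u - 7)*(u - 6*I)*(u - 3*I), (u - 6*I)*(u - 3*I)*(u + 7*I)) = u^2 - 9*I*u - 18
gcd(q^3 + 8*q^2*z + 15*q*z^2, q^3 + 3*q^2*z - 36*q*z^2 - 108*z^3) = q + 3*z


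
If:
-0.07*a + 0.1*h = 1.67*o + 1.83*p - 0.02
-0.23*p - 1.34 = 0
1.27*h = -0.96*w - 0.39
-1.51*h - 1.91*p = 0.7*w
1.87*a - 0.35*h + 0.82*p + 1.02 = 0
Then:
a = 5.67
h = 19.54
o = 7.33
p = -5.83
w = -26.26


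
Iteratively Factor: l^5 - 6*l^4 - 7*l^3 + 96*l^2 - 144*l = (l)*(l^4 - 6*l^3 - 7*l^2 + 96*l - 144) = l*(l - 4)*(l^3 - 2*l^2 - 15*l + 36) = l*(l - 4)*(l - 3)*(l^2 + l - 12) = l*(l - 4)*(l - 3)^2*(l + 4)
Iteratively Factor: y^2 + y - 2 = (y + 2)*(y - 1)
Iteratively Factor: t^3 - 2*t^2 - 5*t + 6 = (t - 3)*(t^2 + t - 2) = (t - 3)*(t + 2)*(t - 1)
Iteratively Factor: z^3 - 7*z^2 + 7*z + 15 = (z - 5)*(z^2 - 2*z - 3) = (z - 5)*(z - 3)*(z + 1)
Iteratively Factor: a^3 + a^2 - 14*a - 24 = (a + 3)*(a^2 - 2*a - 8) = (a + 2)*(a + 3)*(a - 4)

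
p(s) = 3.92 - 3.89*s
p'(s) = -3.89000000000000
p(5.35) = -16.89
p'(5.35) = -3.89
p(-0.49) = 5.83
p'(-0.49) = -3.89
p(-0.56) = 6.10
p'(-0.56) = -3.89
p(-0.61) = 6.29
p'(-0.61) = -3.89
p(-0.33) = 5.20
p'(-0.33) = -3.89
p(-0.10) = 4.31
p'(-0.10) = -3.89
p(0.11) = 3.49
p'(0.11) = -3.89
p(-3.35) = 16.95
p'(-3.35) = -3.89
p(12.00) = -42.76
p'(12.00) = -3.89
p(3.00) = -7.75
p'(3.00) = -3.89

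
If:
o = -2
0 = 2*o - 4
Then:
No Solution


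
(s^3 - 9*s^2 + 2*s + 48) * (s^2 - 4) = s^5 - 9*s^4 - 2*s^3 + 84*s^2 - 8*s - 192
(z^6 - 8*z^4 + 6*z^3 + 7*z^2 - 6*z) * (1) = z^6 - 8*z^4 + 6*z^3 + 7*z^2 - 6*z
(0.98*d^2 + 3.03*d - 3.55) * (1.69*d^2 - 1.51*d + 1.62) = 1.6562*d^4 + 3.6409*d^3 - 8.9872*d^2 + 10.2691*d - 5.751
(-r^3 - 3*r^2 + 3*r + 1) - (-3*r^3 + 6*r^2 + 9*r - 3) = 2*r^3 - 9*r^2 - 6*r + 4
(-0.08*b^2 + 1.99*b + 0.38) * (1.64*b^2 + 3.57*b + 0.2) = -0.1312*b^4 + 2.978*b^3 + 7.7115*b^2 + 1.7546*b + 0.076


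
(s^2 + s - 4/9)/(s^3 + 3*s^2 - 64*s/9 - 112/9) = (3*s - 1)/(3*s^2 + 5*s - 28)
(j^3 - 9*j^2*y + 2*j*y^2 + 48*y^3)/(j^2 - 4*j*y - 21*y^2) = (-j^3 + 9*j^2*y - 2*j*y^2 - 48*y^3)/(-j^2 + 4*j*y + 21*y^2)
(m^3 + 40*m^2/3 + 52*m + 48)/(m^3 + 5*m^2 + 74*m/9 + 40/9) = 3*(m^2 + 12*m + 36)/(3*m^2 + 11*m + 10)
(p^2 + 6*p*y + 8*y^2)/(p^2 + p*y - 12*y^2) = (-p - 2*y)/(-p + 3*y)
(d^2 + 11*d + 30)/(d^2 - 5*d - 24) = (d^2 + 11*d + 30)/(d^2 - 5*d - 24)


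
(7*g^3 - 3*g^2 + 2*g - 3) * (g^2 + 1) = 7*g^5 - 3*g^4 + 9*g^3 - 6*g^2 + 2*g - 3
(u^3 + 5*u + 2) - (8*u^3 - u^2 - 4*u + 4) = -7*u^3 + u^2 + 9*u - 2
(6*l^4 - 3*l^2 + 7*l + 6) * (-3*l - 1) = -18*l^5 - 6*l^4 + 9*l^3 - 18*l^2 - 25*l - 6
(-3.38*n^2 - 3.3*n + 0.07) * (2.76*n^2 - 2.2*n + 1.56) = -9.3288*n^4 - 1.672*n^3 + 2.1804*n^2 - 5.302*n + 0.1092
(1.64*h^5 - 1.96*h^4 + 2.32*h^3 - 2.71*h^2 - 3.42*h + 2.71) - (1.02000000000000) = 1.64*h^5 - 1.96*h^4 + 2.32*h^3 - 2.71*h^2 - 3.42*h + 1.69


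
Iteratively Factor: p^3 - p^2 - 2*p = (p - 2)*(p^2 + p) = p*(p - 2)*(p + 1)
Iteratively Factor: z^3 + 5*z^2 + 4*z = (z + 1)*(z^2 + 4*z) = (z + 1)*(z + 4)*(z)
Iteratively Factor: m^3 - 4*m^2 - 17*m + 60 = (m + 4)*(m^2 - 8*m + 15) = (m - 3)*(m + 4)*(m - 5)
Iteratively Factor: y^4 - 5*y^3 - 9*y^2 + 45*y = (y - 3)*(y^3 - 2*y^2 - 15*y) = (y - 5)*(y - 3)*(y^2 + 3*y) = y*(y - 5)*(y - 3)*(y + 3)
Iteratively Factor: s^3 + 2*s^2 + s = (s)*(s^2 + 2*s + 1) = s*(s + 1)*(s + 1)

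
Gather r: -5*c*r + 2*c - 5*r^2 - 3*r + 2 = 2*c - 5*r^2 + r*(-5*c - 3) + 2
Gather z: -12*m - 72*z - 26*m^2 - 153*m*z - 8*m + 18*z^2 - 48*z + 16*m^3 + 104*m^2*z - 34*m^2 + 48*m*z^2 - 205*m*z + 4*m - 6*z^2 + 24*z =16*m^3 - 60*m^2 - 16*m + z^2*(48*m + 12) + z*(104*m^2 - 358*m - 96)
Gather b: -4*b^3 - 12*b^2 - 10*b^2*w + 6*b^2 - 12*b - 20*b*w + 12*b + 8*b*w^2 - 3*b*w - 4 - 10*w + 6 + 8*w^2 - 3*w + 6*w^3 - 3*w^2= -4*b^3 + b^2*(-10*w - 6) + b*(8*w^2 - 23*w) + 6*w^3 + 5*w^2 - 13*w + 2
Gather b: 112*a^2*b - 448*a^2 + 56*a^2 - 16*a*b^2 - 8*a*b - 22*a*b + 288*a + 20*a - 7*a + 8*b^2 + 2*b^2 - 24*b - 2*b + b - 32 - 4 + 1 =-392*a^2 + 301*a + b^2*(10 - 16*a) + b*(112*a^2 - 30*a - 25) - 35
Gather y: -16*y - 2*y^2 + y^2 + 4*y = -y^2 - 12*y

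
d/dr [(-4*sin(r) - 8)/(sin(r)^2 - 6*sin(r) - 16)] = 4*cos(r)/(sin(r) - 8)^2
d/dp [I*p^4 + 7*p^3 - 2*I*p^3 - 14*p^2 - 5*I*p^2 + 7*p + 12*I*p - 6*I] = 4*I*p^3 + p^2*(21 - 6*I) + p*(-28 - 10*I) + 7 + 12*I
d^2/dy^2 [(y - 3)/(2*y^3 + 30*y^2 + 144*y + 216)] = 3*(y^3 - 3*y^2 - 69*y - 171)/(y^7 + 33*y^6 + 459*y^5 + 3483*y^4 + 15552*y^3 + 40824*y^2 + 58320*y + 34992)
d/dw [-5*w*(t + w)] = -5*t - 10*w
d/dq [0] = 0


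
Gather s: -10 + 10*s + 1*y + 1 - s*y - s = s*(9 - y) + y - 9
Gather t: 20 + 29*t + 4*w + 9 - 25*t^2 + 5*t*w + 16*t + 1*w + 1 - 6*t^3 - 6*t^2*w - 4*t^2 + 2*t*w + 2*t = -6*t^3 + t^2*(-6*w - 29) + t*(7*w + 47) + 5*w + 30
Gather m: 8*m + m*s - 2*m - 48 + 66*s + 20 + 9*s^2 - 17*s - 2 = m*(s + 6) + 9*s^2 + 49*s - 30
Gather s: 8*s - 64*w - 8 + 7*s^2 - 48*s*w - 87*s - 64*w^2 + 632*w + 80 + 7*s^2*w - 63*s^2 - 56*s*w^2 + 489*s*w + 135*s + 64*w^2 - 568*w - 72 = s^2*(7*w - 56) + s*(-56*w^2 + 441*w + 56)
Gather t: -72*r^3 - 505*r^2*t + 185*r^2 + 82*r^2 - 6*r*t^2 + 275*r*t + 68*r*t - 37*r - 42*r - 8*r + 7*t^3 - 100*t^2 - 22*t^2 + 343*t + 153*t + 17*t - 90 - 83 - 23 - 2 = -72*r^3 + 267*r^2 - 87*r + 7*t^3 + t^2*(-6*r - 122) + t*(-505*r^2 + 343*r + 513) - 198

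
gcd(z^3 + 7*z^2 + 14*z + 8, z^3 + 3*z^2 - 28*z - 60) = z + 2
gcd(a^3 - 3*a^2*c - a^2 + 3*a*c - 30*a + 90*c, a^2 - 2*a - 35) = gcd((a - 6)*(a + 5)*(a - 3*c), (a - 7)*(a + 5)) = a + 5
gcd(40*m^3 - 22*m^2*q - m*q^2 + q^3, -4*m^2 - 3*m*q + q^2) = -4*m + q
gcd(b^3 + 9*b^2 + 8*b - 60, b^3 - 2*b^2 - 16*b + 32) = b - 2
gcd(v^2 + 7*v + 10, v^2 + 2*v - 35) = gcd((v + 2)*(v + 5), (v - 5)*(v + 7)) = 1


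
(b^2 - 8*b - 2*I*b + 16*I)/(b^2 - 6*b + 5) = (b^2 - 8*b - 2*I*b + 16*I)/(b^2 - 6*b + 5)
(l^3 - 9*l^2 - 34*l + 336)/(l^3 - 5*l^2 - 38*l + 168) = (l - 8)/(l - 4)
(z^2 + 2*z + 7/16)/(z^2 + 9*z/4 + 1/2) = (z + 7/4)/(z + 2)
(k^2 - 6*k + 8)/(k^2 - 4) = (k - 4)/(k + 2)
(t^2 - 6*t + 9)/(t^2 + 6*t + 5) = (t^2 - 6*t + 9)/(t^2 + 6*t + 5)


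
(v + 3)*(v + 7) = v^2 + 10*v + 21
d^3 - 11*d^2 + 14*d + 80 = (d - 8)*(d - 5)*(d + 2)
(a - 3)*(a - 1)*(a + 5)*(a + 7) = a^4 + 8*a^3 - 10*a^2 - 104*a + 105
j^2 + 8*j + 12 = (j + 2)*(j + 6)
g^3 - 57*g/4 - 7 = (g - 4)*(g + 1/2)*(g + 7/2)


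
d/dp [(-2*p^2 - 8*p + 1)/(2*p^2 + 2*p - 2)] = (3*p^2 + p + 7/2)/(p^4 + 2*p^3 - p^2 - 2*p + 1)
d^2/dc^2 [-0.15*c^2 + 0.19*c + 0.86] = -0.300000000000000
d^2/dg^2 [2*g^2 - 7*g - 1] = 4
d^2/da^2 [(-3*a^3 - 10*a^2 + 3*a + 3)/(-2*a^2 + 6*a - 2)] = (51*a^3 - 66*a^2 + 45*a - 23)/(a^6 - 9*a^5 + 30*a^4 - 45*a^3 + 30*a^2 - 9*a + 1)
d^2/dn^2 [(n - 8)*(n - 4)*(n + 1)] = 6*n - 22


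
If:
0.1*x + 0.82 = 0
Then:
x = -8.20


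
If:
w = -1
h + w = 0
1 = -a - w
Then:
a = 0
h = 1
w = -1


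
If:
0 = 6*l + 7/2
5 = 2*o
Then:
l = -7/12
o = 5/2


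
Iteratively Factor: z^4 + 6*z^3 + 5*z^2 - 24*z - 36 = (z + 2)*(z^3 + 4*z^2 - 3*z - 18) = (z + 2)*(z + 3)*(z^2 + z - 6) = (z + 2)*(z + 3)^2*(z - 2)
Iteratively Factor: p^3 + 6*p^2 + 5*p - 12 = (p - 1)*(p^2 + 7*p + 12) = (p - 1)*(p + 4)*(p + 3)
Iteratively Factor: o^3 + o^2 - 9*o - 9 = (o + 1)*(o^2 - 9) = (o + 1)*(o + 3)*(o - 3)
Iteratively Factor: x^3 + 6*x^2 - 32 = (x + 4)*(x^2 + 2*x - 8) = (x - 2)*(x + 4)*(x + 4)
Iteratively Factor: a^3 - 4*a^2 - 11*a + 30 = (a + 3)*(a^2 - 7*a + 10) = (a - 2)*(a + 3)*(a - 5)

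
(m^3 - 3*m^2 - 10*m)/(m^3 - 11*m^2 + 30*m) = (m + 2)/(m - 6)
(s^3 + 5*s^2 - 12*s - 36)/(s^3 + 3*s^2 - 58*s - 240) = (s^2 - s - 6)/(s^2 - 3*s - 40)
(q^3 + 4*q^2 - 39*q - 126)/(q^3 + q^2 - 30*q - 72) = (q + 7)/(q + 4)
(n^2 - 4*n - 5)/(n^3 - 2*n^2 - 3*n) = (n - 5)/(n*(n - 3))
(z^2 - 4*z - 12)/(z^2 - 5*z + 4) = (z^2 - 4*z - 12)/(z^2 - 5*z + 4)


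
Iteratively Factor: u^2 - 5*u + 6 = (u - 3)*(u - 2)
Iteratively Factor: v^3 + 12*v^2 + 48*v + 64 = (v + 4)*(v^2 + 8*v + 16) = (v + 4)^2*(v + 4)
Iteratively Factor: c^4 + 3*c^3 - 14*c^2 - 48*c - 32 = (c + 1)*(c^3 + 2*c^2 - 16*c - 32) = (c + 1)*(c + 4)*(c^2 - 2*c - 8) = (c + 1)*(c + 2)*(c + 4)*(c - 4)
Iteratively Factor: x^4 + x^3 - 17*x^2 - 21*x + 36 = (x + 3)*(x^3 - 2*x^2 - 11*x + 12) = (x - 4)*(x + 3)*(x^2 + 2*x - 3) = (x - 4)*(x + 3)^2*(x - 1)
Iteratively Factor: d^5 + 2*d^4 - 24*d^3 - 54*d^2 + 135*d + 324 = (d - 4)*(d^4 + 6*d^3 - 54*d - 81) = (d - 4)*(d - 3)*(d^3 + 9*d^2 + 27*d + 27) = (d - 4)*(d - 3)*(d + 3)*(d^2 + 6*d + 9) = (d - 4)*(d - 3)*(d + 3)^2*(d + 3)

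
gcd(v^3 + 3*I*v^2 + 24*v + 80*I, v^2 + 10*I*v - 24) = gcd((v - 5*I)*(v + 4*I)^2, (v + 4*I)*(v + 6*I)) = v + 4*I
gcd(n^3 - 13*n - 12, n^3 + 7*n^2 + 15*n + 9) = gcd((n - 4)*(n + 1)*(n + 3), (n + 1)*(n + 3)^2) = n^2 + 4*n + 3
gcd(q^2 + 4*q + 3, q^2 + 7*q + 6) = q + 1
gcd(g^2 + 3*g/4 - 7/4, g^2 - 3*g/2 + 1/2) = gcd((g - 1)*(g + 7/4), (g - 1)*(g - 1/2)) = g - 1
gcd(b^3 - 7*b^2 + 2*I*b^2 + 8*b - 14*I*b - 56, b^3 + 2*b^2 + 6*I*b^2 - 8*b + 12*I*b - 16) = b + 4*I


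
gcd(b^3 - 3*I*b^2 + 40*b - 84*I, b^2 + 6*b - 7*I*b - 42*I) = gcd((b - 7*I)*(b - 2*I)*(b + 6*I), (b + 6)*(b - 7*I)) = b - 7*I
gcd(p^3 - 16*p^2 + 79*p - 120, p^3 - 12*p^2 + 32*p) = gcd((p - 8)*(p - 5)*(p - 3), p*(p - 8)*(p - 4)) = p - 8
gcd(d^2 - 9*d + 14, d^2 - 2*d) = d - 2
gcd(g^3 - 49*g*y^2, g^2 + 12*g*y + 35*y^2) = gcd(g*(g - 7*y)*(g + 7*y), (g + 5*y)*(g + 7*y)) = g + 7*y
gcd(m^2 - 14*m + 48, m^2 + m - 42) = m - 6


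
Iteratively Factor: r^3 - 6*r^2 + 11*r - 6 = (r - 3)*(r^2 - 3*r + 2) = (r - 3)*(r - 1)*(r - 2)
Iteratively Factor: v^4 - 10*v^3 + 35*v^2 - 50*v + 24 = (v - 3)*(v^3 - 7*v^2 + 14*v - 8) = (v - 3)*(v - 1)*(v^2 - 6*v + 8) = (v - 3)*(v - 2)*(v - 1)*(v - 4)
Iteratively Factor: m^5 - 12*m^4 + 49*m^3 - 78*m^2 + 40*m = (m)*(m^4 - 12*m^3 + 49*m^2 - 78*m + 40) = m*(m - 4)*(m^3 - 8*m^2 + 17*m - 10) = m*(m - 5)*(m - 4)*(m^2 - 3*m + 2) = m*(m - 5)*(m - 4)*(m - 1)*(m - 2)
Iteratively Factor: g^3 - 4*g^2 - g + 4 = (g + 1)*(g^2 - 5*g + 4) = (g - 4)*(g + 1)*(g - 1)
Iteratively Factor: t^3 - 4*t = (t)*(t^2 - 4) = t*(t + 2)*(t - 2)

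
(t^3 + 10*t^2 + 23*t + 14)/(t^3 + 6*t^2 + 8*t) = (t^2 + 8*t + 7)/(t*(t + 4))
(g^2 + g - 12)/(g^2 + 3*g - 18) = (g + 4)/(g + 6)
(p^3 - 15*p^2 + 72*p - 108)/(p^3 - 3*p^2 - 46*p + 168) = (p^2 - 9*p + 18)/(p^2 + 3*p - 28)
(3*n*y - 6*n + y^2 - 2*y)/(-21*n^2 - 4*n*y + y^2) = (y - 2)/(-7*n + y)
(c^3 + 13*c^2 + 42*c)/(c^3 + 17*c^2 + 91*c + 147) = c*(c + 6)/(c^2 + 10*c + 21)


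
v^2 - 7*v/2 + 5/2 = (v - 5/2)*(v - 1)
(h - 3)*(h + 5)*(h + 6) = h^3 + 8*h^2 - 3*h - 90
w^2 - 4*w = w*(w - 4)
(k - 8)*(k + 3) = k^2 - 5*k - 24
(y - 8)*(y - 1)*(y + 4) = y^3 - 5*y^2 - 28*y + 32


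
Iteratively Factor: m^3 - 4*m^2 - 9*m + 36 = (m - 3)*(m^2 - m - 12) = (m - 4)*(m - 3)*(m + 3)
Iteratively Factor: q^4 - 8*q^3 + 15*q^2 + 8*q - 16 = (q - 1)*(q^3 - 7*q^2 + 8*q + 16) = (q - 1)*(q + 1)*(q^2 - 8*q + 16) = (q - 4)*(q - 1)*(q + 1)*(q - 4)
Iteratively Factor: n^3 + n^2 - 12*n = (n)*(n^2 + n - 12) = n*(n + 4)*(n - 3)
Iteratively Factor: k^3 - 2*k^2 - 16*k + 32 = (k + 4)*(k^2 - 6*k + 8) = (k - 2)*(k + 4)*(k - 4)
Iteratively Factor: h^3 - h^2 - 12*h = (h)*(h^2 - h - 12) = h*(h - 4)*(h + 3)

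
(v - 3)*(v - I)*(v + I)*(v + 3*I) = v^4 - 3*v^3 + 3*I*v^3 + v^2 - 9*I*v^2 - 3*v + 3*I*v - 9*I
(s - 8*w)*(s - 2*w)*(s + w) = s^3 - 9*s^2*w + 6*s*w^2 + 16*w^3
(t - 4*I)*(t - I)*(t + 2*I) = t^3 - 3*I*t^2 + 6*t - 8*I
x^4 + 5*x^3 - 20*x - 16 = (x - 2)*(x + 1)*(x + 2)*(x + 4)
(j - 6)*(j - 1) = j^2 - 7*j + 6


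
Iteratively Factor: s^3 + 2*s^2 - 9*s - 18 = (s + 3)*(s^2 - s - 6) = (s - 3)*(s + 3)*(s + 2)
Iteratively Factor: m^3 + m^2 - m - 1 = (m + 1)*(m^2 - 1) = (m + 1)^2*(m - 1)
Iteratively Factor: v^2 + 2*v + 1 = (v + 1)*(v + 1)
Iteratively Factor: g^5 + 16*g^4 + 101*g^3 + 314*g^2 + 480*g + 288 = (g + 2)*(g^4 + 14*g^3 + 73*g^2 + 168*g + 144) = (g + 2)*(g + 3)*(g^3 + 11*g^2 + 40*g + 48) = (g + 2)*(g + 3)*(g + 4)*(g^2 + 7*g + 12) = (g + 2)*(g + 3)^2*(g + 4)*(g + 4)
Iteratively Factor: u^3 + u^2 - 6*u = (u - 2)*(u^2 + 3*u) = u*(u - 2)*(u + 3)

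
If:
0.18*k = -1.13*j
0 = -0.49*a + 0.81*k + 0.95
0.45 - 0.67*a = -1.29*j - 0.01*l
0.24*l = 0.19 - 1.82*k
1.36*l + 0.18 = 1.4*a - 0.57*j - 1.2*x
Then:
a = 0.94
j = 0.10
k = -0.61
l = 5.38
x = -5.20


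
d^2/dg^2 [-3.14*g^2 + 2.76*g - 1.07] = -6.28000000000000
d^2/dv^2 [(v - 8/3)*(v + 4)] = 2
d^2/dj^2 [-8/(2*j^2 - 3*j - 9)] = 16*(-4*j^2 + 6*j + (4*j - 3)^2 + 18)/(-2*j^2 + 3*j + 9)^3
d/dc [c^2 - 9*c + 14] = 2*c - 9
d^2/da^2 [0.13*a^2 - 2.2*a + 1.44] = 0.260000000000000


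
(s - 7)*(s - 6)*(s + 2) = s^3 - 11*s^2 + 16*s + 84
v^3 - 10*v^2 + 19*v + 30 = (v - 6)*(v - 5)*(v + 1)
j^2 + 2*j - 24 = (j - 4)*(j + 6)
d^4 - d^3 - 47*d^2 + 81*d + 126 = (d - 6)*(d - 3)*(d + 1)*(d + 7)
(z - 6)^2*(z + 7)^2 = z^4 + 2*z^3 - 83*z^2 - 84*z + 1764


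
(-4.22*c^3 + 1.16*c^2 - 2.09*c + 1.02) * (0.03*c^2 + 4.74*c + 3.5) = -0.1266*c^5 - 19.968*c^4 - 9.3343*c^3 - 5.816*c^2 - 2.4802*c + 3.57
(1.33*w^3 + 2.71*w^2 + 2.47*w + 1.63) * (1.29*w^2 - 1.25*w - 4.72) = 1.7157*w^5 + 1.8334*w^4 - 6.4788*w^3 - 13.776*w^2 - 13.6959*w - 7.6936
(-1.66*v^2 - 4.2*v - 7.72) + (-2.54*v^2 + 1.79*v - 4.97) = -4.2*v^2 - 2.41*v - 12.69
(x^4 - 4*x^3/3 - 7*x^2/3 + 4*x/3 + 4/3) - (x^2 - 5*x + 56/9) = x^4 - 4*x^3/3 - 10*x^2/3 + 19*x/3 - 44/9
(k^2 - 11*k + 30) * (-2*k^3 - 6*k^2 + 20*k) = -2*k^5 + 16*k^4 + 26*k^3 - 400*k^2 + 600*k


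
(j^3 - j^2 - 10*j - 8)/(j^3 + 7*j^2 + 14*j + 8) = (j - 4)/(j + 4)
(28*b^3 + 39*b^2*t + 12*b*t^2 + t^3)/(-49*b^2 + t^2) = (4*b^2 + 5*b*t + t^2)/(-7*b + t)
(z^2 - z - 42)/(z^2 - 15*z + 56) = (z + 6)/(z - 8)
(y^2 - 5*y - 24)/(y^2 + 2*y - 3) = (y - 8)/(y - 1)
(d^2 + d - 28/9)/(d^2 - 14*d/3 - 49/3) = (d - 4/3)/(d - 7)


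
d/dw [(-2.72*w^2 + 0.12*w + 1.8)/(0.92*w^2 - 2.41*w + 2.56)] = (6.4448*w^2 - 17.2384*w + 4.6452)/(0.8464*w^4 - 4.4344*w^3 + 10.5185*w^2 - 12.3392*w + 6.5536)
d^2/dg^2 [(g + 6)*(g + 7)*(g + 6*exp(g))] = 6*g^2*exp(g) + 102*g*exp(g) + 6*g + 420*exp(g) + 26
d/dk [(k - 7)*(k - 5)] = 2*k - 12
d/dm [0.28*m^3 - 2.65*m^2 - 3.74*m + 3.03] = 0.84*m^2 - 5.3*m - 3.74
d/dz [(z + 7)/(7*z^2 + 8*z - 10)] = (7*z^2 + 8*z - 2*(z + 7)*(7*z + 4) - 10)/(7*z^2 + 8*z - 10)^2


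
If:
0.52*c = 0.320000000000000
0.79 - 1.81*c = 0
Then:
No Solution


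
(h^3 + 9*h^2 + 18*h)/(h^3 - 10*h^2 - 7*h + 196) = h*(h^2 + 9*h + 18)/(h^3 - 10*h^2 - 7*h + 196)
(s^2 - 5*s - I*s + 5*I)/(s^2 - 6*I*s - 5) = (s - 5)/(s - 5*I)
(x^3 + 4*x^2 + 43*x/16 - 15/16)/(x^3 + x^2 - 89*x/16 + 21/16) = (4*x + 5)/(4*x - 7)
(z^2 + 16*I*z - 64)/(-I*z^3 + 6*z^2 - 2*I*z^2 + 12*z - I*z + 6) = (I*z^2 - 16*z - 64*I)/(z^3 + z^2*(2 + 6*I) + z*(1 + 12*I) + 6*I)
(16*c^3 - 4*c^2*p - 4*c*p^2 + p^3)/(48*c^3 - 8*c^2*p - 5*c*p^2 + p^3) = (-4*c^2 + p^2)/(-12*c^2 - c*p + p^2)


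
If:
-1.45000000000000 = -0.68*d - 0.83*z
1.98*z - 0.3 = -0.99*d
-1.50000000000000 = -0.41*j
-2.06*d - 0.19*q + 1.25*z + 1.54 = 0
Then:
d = 5.00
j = 3.66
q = -61.52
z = -2.35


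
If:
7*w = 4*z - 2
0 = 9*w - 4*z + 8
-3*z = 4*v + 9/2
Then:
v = 39/16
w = -3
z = -19/4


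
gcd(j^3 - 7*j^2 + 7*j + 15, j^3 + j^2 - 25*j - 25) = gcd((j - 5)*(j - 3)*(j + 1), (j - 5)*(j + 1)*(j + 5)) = j^2 - 4*j - 5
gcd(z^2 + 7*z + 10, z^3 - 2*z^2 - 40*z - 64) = z + 2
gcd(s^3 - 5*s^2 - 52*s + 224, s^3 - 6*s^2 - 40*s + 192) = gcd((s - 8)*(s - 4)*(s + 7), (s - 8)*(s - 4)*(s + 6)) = s^2 - 12*s + 32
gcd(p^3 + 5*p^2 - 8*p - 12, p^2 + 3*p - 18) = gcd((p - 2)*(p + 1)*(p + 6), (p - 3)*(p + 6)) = p + 6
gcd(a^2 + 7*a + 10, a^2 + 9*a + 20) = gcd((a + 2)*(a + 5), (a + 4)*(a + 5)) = a + 5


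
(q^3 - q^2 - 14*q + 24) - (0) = q^3 - q^2 - 14*q + 24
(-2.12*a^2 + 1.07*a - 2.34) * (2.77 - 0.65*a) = 1.378*a^3 - 6.5679*a^2 + 4.4849*a - 6.4818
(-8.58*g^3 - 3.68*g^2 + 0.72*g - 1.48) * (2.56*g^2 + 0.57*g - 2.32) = -21.9648*g^5 - 14.3114*g^4 + 19.6512*g^3 + 5.1592*g^2 - 2.514*g + 3.4336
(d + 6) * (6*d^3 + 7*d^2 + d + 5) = 6*d^4 + 43*d^3 + 43*d^2 + 11*d + 30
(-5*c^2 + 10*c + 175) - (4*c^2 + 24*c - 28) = -9*c^2 - 14*c + 203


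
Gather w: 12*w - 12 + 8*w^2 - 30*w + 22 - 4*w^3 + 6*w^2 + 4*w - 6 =-4*w^3 + 14*w^2 - 14*w + 4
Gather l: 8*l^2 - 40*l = 8*l^2 - 40*l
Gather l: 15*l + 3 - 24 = 15*l - 21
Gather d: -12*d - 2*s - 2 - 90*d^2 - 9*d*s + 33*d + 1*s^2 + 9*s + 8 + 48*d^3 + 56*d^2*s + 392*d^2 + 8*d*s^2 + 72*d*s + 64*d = 48*d^3 + d^2*(56*s + 302) + d*(8*s^2 + 63*s + 85) + s^2 + 7*s + 6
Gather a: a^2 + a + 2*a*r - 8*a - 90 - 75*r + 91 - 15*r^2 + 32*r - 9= a^2 + a*(2*r - 7) - 15*r^2 - 43*r - 8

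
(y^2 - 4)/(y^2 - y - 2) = (y + 2)/(y + 1)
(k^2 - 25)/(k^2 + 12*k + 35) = (k - 5)/(k + 7)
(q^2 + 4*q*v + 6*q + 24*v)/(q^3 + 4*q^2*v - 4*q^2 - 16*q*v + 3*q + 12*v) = (q + 6)/(q^2 - 4*q + 3)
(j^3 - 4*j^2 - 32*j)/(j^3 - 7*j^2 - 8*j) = (j + 4)/(j + 1)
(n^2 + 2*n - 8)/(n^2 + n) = (n^2 + 2*n - 8)/(n*(n + 1))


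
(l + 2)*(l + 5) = l^2 + 7*l + 10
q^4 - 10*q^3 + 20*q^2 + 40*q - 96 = (q - 6)*(q - 4)*(q - 2)*(q + 2)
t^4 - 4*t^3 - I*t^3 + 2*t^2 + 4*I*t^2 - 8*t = t*(t - 4)*(t - 2*I)*(t + I)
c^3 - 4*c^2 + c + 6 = (c - 3)*(c - 2)*(c + 1)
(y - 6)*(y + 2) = y^2 - 4*y - 12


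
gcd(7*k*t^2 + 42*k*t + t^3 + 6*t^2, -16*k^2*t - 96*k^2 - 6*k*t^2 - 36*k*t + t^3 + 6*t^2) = t + 6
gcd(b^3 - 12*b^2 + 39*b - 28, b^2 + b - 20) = b - 4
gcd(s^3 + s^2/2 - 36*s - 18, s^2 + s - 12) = 1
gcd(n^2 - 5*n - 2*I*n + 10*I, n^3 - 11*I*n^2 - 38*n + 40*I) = n - 2*I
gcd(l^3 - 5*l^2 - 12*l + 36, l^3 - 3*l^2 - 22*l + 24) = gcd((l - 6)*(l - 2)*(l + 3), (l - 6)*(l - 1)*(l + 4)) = l - 6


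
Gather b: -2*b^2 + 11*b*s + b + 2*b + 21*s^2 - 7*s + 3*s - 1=-2*b^2 + b*(11*s + 3) + 21*s^2 - 4*s - 1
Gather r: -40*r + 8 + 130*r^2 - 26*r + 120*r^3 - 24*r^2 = 120*r^3 + 106*r^2 - 66*r + 8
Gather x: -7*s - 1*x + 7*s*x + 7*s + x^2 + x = 7*s*x + x^2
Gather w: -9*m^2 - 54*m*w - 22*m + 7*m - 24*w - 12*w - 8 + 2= -9*m^2 - 15*m + w*(-54*m - 36) - 6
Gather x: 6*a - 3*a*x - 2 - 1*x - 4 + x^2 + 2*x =6*a + x^2 + x*(1 - 3*a) - 6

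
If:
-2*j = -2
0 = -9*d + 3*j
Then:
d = 1/3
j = 1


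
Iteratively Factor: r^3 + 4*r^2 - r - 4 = (r - 1)*(r^2 + 5*r + 4) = (r - 1)*(r + 4)*(r + 1)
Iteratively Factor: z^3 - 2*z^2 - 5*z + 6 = (z + 2)*(z^2 - 4*z + 3) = (z - 1)*(z + 2)*(z - 3)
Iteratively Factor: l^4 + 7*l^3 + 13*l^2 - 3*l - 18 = (l + 3)*(l^3 + 4*l^2 + l - 6) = (l + 2)*(l + 3)*(l^2 + 2*l - 3) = (l + 2)*(l + 3)^2*(l - 1)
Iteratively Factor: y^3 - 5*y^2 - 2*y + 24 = (y + 2)*(y^2 - 7*y + 12) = (y - 4)*(y + 2)*(y - 3)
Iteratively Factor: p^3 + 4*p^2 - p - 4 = (p + 1)*(p^2 + 3*p - 4) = (p - 1)*(p + 1)*(p + 4)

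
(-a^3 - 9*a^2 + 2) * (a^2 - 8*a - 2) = -a^5 - a^4 + 74*a^3 + 20*a^2 - 16*a - 4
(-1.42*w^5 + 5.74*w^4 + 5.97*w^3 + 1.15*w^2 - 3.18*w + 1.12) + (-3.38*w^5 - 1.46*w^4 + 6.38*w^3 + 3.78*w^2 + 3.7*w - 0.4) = -4.8*w^5 + 4.28*w^4 + 12.35*w^3 + 4.93*w^2 + 0.52*w + 0.72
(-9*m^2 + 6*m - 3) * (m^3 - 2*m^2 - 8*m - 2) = -9*m^5 + 24*m^4 + 57*m^3 - 24*m^2 + 12*m + 6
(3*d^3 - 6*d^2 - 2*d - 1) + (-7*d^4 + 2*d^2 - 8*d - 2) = -7*d^4 + 3*d^3 - 4*d^2 - 10*d - 3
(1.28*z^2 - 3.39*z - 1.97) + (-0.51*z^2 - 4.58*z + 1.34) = 0.77*z^2 - 7.97*z - 0.63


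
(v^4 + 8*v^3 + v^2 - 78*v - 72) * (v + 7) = v^5 + 15*v^4 + 57*v^3 - 71*v^2 - 618*v - 504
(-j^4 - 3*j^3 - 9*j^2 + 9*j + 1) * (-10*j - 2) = 10*j^5 + 32*j^4 + 96*j^3 - 72*j^2 - 28*j - 2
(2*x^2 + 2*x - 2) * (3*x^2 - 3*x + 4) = 6*x^4 - 4*x^2 + 14*x - 8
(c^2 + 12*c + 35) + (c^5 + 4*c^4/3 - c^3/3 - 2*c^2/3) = c^5 + 4*c^4/3 - c^3/3 + c^2/3 + 12*c + 35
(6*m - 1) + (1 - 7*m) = -m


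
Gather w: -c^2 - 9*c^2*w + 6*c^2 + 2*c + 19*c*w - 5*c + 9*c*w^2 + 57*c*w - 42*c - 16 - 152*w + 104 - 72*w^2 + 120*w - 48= 5*c^2 - 45*c + w^2*(9*c - 72) + w*(-9*c^2 + 76*c - 32) + 40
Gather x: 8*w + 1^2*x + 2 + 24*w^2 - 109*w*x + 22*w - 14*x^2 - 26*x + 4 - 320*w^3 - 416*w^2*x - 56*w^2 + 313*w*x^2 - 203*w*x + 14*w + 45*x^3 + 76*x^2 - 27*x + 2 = -320*w^3 - 32*w^2 + 44*w + 45*x^3 + x^2*(313*w + 62) + x*(-416*w^2 - 312*w - 52) + 8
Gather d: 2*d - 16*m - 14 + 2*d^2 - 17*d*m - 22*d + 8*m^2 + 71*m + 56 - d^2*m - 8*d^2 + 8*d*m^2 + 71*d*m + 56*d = d^2*(-m - 6) + d*(8*m^2 + 54*m + 36) + 8*m^2 + 55*m + 42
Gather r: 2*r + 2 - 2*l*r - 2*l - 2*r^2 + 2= -2*l - 2*r^2 + r*(2 - 2*l) + 4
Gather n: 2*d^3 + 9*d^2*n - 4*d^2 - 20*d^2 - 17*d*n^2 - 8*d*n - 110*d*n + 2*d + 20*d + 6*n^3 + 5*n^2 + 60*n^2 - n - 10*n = 2*d^3 - 24*d^2 + 22*d + 6*n^3 + n^2*(65 - 17*d) + n*(9*d^2 - 118*d - 11)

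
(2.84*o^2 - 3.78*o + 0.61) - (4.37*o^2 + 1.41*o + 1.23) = -1.53*o^2 - 5.19*o - 0.62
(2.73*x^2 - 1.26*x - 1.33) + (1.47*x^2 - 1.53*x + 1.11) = 4.2*x^2 - 2.79*x - 0.22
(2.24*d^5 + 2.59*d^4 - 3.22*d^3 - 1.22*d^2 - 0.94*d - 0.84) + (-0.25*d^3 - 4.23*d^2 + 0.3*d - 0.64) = 2.24*d^5 + 2.59*d^4 - 3.47*d^3 - 5.45*d^2 - 0.64*d - 1.48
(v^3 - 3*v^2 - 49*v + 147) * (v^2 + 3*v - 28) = v^5 - 86*v^3 + 84*v^2 + 1813*v - 4116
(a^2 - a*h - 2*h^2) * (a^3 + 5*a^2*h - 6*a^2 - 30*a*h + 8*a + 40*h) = a^5 + 4*a^4*h - 6*a^4 - 7*a^3*h^2 - 24*a^3*h + 8*a^3 - 10*a^2*h^3 + 42*a^2*h^2 + 32*a^2*h + 60*a*h^3 - 56*a*h^2 - 80*h^3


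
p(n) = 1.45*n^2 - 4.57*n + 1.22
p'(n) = 2.9*n - 4.57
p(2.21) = -1.80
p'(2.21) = 1.84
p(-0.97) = 7.02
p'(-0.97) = -7.38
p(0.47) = -0.61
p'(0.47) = -3.21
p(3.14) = 1.17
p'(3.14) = 4.54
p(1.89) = -2.24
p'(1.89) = 0.91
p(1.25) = -2.23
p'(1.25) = -0.94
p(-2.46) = 21.24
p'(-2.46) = -11.70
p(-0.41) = 3.34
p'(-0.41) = -5.76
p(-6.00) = 80.84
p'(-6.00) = -21.97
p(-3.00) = 27.98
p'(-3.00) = -13.27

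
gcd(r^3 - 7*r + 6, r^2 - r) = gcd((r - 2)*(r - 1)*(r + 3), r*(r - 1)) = r - 1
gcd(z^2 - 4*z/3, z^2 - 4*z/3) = z^2 - 4*z/3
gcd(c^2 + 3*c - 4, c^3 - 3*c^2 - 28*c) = c + 4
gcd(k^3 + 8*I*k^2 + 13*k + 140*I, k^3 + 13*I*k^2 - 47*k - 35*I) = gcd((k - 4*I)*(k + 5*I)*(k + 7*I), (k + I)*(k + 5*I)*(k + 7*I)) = k^2 + 12*I*k - 35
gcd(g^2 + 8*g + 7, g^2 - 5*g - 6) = g + 1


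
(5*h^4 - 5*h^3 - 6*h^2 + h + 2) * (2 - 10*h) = -50*h^5 + 60*h^4 + 50*h^3 - 22*h^2 - 18*h + 4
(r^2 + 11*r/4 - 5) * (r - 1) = r^3 + 7*r^2/4 - 31*r/4 + 5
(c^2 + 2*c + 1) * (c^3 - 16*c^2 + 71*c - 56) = c^5 - 14*c^4 + 40*c^3 + 70*c^2 - 41*c - 56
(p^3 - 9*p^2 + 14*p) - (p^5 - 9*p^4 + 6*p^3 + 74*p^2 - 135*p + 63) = -p^5 + 9*p^4 - 5*p^3 - 83*p^2 + 149*p - 63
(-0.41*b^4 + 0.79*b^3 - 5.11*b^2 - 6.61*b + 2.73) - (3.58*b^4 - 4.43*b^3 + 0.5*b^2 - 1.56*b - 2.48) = -3.99*b^4 + 5.22*b^3 - 5.61*b^2 - 5.05*b + 5.21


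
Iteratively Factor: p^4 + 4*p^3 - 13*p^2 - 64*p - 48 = (p + 1)*(p^3 + 3*p^2 - 16*p - 48) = (p + 1)*(p + 4)*(p^2 - p - 12) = (p - 4)*(p + 1)*(p + 4)*(p + 3)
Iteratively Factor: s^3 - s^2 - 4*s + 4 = (s - 2)*(s^2 + s - 2) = (s - 2)*(s - 1)*(s + 2)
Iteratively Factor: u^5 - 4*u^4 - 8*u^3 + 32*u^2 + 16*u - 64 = (u + 2)*(u^4 - 6*u^3 + 4*u^2 + 24*u - 32) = (u - 4)*(u + 2)*(u^3 - 2*u^2 - 4*u + 8) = (u - 4)*(u - 2)*(u + 2)*(u^2 - 4) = (u - 4)*(u - 2)^2*(u + 2)*(u + 2)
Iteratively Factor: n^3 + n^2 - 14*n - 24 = (n + 2)*(n^2 - n - 12) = (n + 2)*(n + 3)*(n - 4)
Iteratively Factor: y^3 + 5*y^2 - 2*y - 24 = (y - 2)*(y^2 + 7*y + 12) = (y - 2)*(y + 4)*(y + 3)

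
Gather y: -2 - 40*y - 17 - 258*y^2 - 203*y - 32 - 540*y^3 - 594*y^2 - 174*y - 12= -540*y^3 - 852*y^2 - 417*y - 63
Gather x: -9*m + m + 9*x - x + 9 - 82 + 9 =-8*m + 8*x - 64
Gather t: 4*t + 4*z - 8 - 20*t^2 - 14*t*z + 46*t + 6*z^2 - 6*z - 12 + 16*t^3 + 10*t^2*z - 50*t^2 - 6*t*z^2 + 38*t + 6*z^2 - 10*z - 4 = 16*t^3 + t^2*(10*z - 70) + t*(-6*z^2 - 14*z + 88) + 12*z^2 - 12*z - 24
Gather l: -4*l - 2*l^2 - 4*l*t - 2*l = -2*l^2 + l*(-4*t - 6)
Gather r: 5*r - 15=5*r - 15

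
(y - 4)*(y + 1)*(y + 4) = y^3 + y^2 - 16*y - 16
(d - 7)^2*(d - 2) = d^3 - 16*d^2 + 77*d - 98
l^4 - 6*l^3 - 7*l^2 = l^2*(l - 7)*(l + 1)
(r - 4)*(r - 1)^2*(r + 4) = r^4 - 2*r^3 - 15*r^2 + 32*r - 16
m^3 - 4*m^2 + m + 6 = (m - 3)*(m - 2)*(m + 1)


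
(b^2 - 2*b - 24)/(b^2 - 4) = (b^2 - 2*b - 24)/(b^2 - 4)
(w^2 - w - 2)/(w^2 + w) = (w - 2)/w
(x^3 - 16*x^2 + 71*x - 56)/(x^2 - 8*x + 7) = x - 8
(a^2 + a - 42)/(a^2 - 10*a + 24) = (a + 7)/(a - 4)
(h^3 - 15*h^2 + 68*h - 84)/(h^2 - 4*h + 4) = (h^2 - 13*h + 42)/(h - 2)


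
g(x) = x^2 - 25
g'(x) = 2*x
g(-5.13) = 1.32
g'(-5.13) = -10.26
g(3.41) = -13.37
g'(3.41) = 6.82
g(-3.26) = -14.37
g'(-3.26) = -6.52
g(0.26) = -24.93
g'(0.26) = 0.52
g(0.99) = -24.02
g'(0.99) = 1.98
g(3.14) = -15.14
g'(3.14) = 6.28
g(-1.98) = -21.08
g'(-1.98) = -3.96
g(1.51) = -22.72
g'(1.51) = 3.02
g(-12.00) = 119.00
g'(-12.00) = -24.00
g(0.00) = -25.00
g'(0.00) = 0.00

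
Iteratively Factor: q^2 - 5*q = (q - 5)*(q)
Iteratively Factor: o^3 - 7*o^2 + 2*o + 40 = (o - 4)*(o^2 - 3*o - 10) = (o - 4)*(o + 2)*(o - 5)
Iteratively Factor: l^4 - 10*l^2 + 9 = (l + 3)*(l^3 - 3*l^2 - l + 3) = (l - 1)*(l + 3)*(l^2 - 2*l - 3) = (l - 3)*(l - 1)*(l + 3)*(l + 1)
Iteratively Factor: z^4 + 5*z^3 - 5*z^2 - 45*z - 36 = (z + 3)*(z^3 + 2*z^2 - 11*z - 12) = (z - 3)*(z + 3)*(z^2 + 5*z + 4) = (z - 3)*(z + 1)*(z + 3)*(z + 4)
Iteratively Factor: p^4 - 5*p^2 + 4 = (p - 1)*(p^3 + p^2 - 4*p - 4) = (p - 1)*(p + 1)*(p^2 - 4) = (p - 1)*(p + 1)*(p + 2)*(p - 2)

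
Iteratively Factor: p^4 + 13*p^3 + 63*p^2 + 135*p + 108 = (p + 4)*(p^3 + 9*p^2 + 27*p + 27) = (p + 3)*(p + 4)*(p^2 + 6*p + 9) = (p + 3)^2*(p + 4)*(p + 3)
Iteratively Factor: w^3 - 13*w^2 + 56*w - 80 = (w - 4)*(w^2 - 9*w + 20) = (w - 5)*(w - 4)*(w - 4)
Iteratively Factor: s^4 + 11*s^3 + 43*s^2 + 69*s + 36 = (s + 1)*(s^3 + 10*s^2 + 33*s + 36) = (s + 1)*(s + 3)*(s^2 + 7*s + 12) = (s + 1)*(s + 3)*(s + 4)*(s + 3)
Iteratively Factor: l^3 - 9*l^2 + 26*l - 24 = (l - 4)*(l^2 - 5*l + 6) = (l - 4)*(l - 3)*(l - 2)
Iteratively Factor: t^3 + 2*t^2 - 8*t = (t)*(t^2 + 2*t - 8) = t*(t + 4)*(t - 2)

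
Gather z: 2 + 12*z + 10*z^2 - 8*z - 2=10*z^2 + 4*z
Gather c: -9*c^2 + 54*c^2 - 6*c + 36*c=45*c^2 + 30*c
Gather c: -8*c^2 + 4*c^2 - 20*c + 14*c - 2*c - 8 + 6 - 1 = -4*c^2 - 8*c - 3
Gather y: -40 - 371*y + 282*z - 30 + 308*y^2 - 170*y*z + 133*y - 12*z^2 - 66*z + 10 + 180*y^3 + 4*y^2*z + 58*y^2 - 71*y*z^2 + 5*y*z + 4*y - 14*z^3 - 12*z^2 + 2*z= 180*y^3 + y^2*(4*z + 366) + y*(-71*z^2 - 165*z - 234) - 14*z^3 - 24*z^2 + 218*z - 60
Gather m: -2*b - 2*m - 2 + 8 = -2*b - 2*m + 6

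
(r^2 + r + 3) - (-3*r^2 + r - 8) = 4*r^2 + 11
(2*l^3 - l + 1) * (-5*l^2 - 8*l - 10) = -10*l^5 - 16*l^4 - 15*l^3 + 3*l^2 + 2*l - 10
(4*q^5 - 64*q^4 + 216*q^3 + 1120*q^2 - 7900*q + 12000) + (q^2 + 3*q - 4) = 4*q^5 - 64*q^4 + 216*q^3 + 1121*q^2 - 7897*q + 11996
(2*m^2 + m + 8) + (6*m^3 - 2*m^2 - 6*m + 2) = 6*m^3 - 5*m + 10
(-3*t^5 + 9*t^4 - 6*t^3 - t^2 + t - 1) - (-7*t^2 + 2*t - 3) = -3*t^5 + 9*t^4 - 6*t^3 + 6*t^2 - t + 2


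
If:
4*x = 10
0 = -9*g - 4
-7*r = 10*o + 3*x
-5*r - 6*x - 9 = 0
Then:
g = -4/9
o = 261/100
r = -24/5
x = 5/2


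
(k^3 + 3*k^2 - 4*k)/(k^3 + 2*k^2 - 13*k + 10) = k*(k + 4)/(k^2 + 3*k - 10)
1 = 1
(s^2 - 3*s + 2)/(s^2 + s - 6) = (s - 1)/(s + 3)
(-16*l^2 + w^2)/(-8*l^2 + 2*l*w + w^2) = (-4*l + w)/(-2*l + w)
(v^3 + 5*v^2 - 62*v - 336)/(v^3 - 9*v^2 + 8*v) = (v^2 + 13*v + 42)/(v*(v - 1))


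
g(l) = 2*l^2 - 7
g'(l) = 4*l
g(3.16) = 12.97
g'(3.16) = 12.64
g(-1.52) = -2.38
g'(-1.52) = -6.08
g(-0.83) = -5.62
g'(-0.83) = -3.32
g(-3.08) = 11.97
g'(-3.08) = -12.32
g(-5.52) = 53.94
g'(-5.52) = -22.08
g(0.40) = -6.68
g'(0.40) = 1.60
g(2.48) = 5.30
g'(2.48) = 9.92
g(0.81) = -5.69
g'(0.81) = 3.24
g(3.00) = 11.00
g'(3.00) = 12.00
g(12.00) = 281.00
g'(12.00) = 48.00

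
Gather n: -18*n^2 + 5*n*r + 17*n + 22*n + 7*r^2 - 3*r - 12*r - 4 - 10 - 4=-18*n^2 + n*(5*r + 39) + 7*r^2 - 15*r - 18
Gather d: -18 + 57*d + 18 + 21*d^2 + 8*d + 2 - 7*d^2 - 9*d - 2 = 14*d^2 + 56*d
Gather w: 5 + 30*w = 30*w + 5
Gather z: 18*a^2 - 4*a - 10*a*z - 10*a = 18*a^2 - 10*a*z - 14*a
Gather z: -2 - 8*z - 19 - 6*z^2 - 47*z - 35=-6*z^2 - 55*z - 56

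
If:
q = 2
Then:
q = 2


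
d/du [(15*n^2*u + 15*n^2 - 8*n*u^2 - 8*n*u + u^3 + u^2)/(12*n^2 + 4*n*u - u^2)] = (180*n^4 - 192*n^3*u - 156*n^3 + 19*n^2*u^2 + 54*n^2*u + 8*n*u^3 - 4*n*u^2 - u^4)/(144*n^4 + 96*n^3*u - 8*n^2*u^2 - 8*n*u^3 + u^4)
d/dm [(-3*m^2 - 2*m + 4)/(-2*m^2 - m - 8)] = (-m^2 + 64*m + 20)/(4*m^4 + 4*m^3 + 33*m^2 + 16*m + 64)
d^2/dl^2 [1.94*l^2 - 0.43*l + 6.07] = 3.88000000000000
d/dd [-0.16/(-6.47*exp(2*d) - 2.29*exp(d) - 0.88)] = (-2.0704*exp(d) - 0.3664)*exp(d)/(6.47*exp(2*d) + 2.29*exp(d) + 0.88)^2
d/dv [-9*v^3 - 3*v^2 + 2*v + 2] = -27*v^2 - 6*v + 2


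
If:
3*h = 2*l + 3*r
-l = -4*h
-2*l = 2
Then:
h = -1/4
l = -1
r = 5/12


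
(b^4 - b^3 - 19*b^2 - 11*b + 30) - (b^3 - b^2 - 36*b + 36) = b^4 - 2*b^3 - 18*b^2 + 25*b - 6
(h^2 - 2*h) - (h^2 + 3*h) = -5*h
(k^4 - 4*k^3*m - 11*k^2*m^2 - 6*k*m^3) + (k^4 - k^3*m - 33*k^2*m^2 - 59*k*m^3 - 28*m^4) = 2*k^4 - 5*k^3*m - 44*k^2*m^2 - 65*k*m^3 - 28*m^4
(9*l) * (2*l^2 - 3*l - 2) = 18*l^3 - 27*l^2 - 18*l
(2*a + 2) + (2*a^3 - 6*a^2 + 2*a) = 2*a^3 - 6*a^2 + 4*a + 2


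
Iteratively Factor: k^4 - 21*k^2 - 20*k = (k + 4)*(k^3 - 4*k^2 - 5*k) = k*(k + 4)*(k^2 - 4*k - 5) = k*(k + 1)*(k + 4)*(k - 5)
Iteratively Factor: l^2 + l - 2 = (l - 1)*(l + 2)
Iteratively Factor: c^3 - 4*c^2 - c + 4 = (c + 1)*(c^2 - 5*c + 4) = (c - 1)*(c + 1)*(c - 4)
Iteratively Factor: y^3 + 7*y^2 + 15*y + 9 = (y + 3)*(y^2 + 4*y + 3) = (y + 1)*(y + 3)*(y + 3)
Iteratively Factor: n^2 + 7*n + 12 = (n + 3)*(n + 4)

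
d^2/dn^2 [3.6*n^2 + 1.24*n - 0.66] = 7.20000000000000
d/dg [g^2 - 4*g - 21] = 2*g - 4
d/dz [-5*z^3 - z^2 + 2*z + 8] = -15*z^2 - 2*z + 2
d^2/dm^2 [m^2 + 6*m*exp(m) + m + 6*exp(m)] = 6*m*exp(m) + 18*exp(m) + 2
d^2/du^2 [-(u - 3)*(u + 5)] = -2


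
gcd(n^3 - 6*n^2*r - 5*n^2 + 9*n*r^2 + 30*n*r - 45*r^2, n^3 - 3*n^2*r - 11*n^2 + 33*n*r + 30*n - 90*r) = -n^2 + 3*n*r + 5*n - 15*r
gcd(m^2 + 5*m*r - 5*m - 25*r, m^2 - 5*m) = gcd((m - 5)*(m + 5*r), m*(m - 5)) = m - 5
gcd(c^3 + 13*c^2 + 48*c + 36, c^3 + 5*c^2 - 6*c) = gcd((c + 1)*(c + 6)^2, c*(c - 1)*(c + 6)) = c + 6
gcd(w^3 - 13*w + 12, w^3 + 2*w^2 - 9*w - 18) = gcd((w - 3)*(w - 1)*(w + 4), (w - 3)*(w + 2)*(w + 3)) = w - 3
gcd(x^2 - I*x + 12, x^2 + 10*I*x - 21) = x + 3*I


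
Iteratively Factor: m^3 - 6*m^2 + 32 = (m - 4)*(m^2 - 2*m - 8) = (m - 4)*(m + 2)*(m - 4)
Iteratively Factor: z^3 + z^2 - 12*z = (z)*(z^2 + z - 12) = z*(z + 4)*(z - 3)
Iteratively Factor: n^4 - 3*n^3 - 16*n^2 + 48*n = (n + 4)*(n^3 - 7*n^2 + 12*n) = (n - 3)*(n + 4)*(n^2 - 4*n) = (n - 4)*(n - 3)*(n + 4)*(n)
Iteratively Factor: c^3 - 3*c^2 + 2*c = (c - 2)*(c^2 - c) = c*(c - 2)*(c - 1)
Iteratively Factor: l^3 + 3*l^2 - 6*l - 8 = (l - 2)*(l^2 + 5*l + 4) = (l - 2)*(l + 1)*(l + 4)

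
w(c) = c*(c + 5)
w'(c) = 2*c + 5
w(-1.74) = -5.67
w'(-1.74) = 1.52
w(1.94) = 13.46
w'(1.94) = 8.88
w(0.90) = 5.31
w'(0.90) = 6.80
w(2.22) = 16.03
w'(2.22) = 9.44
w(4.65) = 44.87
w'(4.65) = 14.30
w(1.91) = 13.20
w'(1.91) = 8.82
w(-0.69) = -2.97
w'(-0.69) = 3.62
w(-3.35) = -5.53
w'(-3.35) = -1.70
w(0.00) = 0.00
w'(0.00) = 5.00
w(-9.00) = 36.00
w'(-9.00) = -13.00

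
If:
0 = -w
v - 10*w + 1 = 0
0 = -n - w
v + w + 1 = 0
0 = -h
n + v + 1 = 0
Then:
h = 0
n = 0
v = -1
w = 0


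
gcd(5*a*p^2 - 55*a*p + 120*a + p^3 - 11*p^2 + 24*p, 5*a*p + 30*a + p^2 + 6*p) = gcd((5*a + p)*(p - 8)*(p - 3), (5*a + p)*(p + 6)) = 5*a + p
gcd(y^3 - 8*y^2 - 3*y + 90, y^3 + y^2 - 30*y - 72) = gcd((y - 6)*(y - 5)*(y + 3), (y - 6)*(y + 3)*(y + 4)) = y^2 - 3*y - 18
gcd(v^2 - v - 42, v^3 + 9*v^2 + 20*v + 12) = v + 6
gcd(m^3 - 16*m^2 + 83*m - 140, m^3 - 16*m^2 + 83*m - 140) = m^3 - 16*m^2 + 83*m - 140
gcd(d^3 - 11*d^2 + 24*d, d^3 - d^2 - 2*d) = d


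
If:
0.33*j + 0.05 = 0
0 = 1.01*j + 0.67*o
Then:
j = -0.15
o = 0.23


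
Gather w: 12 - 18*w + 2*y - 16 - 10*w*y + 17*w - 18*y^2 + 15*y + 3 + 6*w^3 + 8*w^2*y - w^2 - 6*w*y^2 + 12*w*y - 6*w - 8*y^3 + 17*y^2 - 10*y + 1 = 6*w^3 + w^2*(8*y - 1) + w*(-6*y^2 + 2*y - 7) - 8*y^3 - y^2 + 7*y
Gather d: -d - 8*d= -9*d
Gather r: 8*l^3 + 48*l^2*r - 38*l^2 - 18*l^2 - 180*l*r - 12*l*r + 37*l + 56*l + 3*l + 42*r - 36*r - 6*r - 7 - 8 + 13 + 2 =8*l^3 - 56*l^2 + 96*l + r*(48*l^2 - 192*l)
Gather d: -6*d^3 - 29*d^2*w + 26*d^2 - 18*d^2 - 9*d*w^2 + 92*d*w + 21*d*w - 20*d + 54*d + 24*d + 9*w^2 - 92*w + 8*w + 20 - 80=-6*d^3 + d^2*(8 - 29*w) + d*(-9*w^2 + 113*w + 58) + 9*w^2 - 84*w - 60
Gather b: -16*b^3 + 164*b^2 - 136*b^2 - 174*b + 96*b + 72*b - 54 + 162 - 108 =-16*b^3 + 28*b^2 - 6*b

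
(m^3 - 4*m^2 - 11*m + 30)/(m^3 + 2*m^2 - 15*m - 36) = (m^2 - 7*m + 10)/(m^2 - m - 12)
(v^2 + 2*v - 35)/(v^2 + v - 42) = (v - 5)/(v - 6)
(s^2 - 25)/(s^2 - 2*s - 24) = (25 - s^2)/(-s^2 + 2*s + 24)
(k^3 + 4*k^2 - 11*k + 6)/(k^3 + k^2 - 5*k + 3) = (k + 6)/(k + 3)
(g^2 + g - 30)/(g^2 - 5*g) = (g + 6)/g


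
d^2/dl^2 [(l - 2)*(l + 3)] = 2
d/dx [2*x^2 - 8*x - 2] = 4*x - 8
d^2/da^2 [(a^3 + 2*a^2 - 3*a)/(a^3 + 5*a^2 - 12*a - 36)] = 6*(-a^6 + 9*a^5 + 81*a^4 + 279*a^3 + 576*a^2 + 756*a + 1296)/(a^9 + 15*a^8 + 39*a^7 - 343*a^6 - 1548*a^5 + 2052*a^4 + 15120*a^3 + 3888*a^2 - 46656*a - 46656)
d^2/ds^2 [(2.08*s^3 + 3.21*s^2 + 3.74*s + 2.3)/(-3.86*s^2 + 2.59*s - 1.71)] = (-2.8421709430404e-14*s^5 - 176.079516*s^3 - 23.214252*s^2 + 249.588816*s - 52.395394)/(57.512456*s^6 - 115.769892*s^5 + 154.114746*s^4 - 119.947303*s^3 + 68.273631*s^2 - 22.720257*s + 5.000211)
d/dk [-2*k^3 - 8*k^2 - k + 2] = -6*k^2 - 16*k - 1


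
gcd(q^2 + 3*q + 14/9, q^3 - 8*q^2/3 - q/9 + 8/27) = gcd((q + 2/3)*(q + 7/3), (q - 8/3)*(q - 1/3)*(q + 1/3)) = 1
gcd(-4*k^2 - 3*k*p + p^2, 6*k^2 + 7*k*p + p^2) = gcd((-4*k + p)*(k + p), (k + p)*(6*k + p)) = k + p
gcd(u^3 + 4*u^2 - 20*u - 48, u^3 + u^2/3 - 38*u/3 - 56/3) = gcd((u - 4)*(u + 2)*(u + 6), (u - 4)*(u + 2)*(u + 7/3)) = u^2 - 2*u - 8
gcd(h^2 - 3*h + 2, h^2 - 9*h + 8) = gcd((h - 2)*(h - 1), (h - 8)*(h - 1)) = h - 1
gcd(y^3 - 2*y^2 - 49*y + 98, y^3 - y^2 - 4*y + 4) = y - 2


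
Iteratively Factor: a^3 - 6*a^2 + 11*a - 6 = (a - 3)*(a^2 - 3*a + 2) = (a - 3)*(a - 1)*(a - 2)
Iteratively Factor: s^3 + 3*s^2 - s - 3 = (s + 1)*(s^2 + 2*s - 3) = (s - 1)*(s + 1)*(s + 3)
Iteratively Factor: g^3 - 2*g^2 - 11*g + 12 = (g - 1)*(g^2 - g - 12) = (g - 4)*(g - 1)*(g + 3)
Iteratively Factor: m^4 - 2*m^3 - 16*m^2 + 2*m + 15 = (m + 3)*(m^3 - 5*m^2 - m + 5) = (m - 5)*(m + 3)*(m^2 - 1) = (m - 5)*(m - 1)*(m + 3)*(m + 1)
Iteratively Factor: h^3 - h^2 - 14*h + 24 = (h - 2)*(h^2 + h - 12) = (h - 3)*(h - 2)*(h + 4)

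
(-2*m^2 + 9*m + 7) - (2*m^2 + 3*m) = -4*m^2 + 6*m + 7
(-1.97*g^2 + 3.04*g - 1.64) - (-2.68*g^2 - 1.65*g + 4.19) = 0.71*g^2 + 4.69*g - 5.83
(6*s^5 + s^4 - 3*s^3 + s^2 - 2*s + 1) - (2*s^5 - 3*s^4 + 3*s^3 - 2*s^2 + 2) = 4*s^5 + 4*s^4 - 6*s^3 + 3*s^2 - 2*s - 1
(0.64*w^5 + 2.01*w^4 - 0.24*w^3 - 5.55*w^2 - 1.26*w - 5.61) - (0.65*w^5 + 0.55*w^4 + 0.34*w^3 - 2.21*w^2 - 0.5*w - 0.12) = -0.01*w^5 + 1.46*w^4 - 0.58*w^3 - 3.34*w^2 - 0.76*w - 5.49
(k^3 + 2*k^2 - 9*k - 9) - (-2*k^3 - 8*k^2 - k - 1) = 3*k^3 + 10*k^2 - 8*k - 8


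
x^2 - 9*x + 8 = (x - 8)*(x - 1)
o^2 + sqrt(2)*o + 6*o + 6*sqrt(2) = (o + 6)*(o + sqrt(2))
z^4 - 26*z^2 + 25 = (z - 5)*(z - 1)*(z + 1)*(z + 5)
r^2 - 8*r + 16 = (r - 4)^2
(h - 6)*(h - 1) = h^2 - 7*h + 6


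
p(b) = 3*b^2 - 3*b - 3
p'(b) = 6*b - 3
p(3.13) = 17.00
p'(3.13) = 15.78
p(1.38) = -1.43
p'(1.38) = 5.28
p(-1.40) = 7.08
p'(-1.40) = -11.40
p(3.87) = 30.32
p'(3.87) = 20.22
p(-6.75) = 153.94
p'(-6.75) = -43.50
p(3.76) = 28.13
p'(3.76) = 19.56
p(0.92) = -3.22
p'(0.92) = 2.52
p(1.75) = 0.94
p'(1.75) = 7.50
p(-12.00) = 465.00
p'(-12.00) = -75.00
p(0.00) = -3.00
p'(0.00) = -3.00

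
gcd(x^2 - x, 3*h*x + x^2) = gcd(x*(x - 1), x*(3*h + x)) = x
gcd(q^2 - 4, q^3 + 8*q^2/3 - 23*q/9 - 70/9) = q + 2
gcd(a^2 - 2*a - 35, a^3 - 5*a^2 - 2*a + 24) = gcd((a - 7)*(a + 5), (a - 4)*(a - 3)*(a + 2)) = 1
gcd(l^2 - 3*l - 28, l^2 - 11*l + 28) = l - 7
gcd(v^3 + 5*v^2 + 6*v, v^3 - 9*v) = v^2 + 3*v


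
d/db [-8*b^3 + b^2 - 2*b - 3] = -24*b^2 + 2*b - 2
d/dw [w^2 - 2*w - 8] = 2*w - 2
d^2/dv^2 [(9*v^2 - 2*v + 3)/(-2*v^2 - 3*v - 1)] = 4*(31*v^3 + 9*v^2 - 33*v - 18)/(8*v^6 + 36*v^5 + 66*v^4 + 63*v^3 + 33*v^2 + 9*v + 1)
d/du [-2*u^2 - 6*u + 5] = -4*u - 6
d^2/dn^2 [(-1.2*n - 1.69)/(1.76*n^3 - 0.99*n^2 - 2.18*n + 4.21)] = (-22.30272*n^5 - 50.274048*n^4 + 35.553936*n^3 + 135.665178*n^2 + 23.240316*n - 52.177334)/(5.451776*n^9 - 9.199872*n^8 - 15.083376*n^7 + 60.942981*n^6 - 25.330206*n^5 - 98.653533*n^4 + 137.739148*n^3 + 7.382235*n^2 - 115.915614*n + 74.618461)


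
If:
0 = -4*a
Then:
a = 0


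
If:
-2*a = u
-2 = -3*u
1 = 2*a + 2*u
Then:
No Solution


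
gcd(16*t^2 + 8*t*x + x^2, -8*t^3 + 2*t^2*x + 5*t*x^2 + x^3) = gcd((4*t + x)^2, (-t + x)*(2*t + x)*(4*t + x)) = 4*t + x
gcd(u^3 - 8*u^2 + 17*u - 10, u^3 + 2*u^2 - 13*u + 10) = u^2 - 3*u + 2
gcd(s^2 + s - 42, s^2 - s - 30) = s - 6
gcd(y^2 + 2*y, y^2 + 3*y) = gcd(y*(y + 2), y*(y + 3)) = y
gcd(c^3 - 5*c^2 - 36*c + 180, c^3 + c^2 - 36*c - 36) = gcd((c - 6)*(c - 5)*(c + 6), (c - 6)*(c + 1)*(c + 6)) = c^2 - 36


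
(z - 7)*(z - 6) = z^2 - 13*z + 42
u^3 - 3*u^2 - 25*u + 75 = (u - 5)*(u - 3)*(u + 5)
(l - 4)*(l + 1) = l^2 - 3*l - 4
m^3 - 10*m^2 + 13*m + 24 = (m - 8)*(m - 3)*(m + 1)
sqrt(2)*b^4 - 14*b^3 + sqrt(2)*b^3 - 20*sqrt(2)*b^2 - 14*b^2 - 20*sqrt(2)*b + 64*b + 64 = (b - 8*sqrt(2))*(b - sqrt(2))*(b + 2*sqrt(2))*(sqrt(2)*b + sqrt(2))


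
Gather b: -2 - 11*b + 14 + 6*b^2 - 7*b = 6*b^2 - 18*b + 12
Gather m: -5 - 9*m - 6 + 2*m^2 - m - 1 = 2*m^2 - 10*m - 12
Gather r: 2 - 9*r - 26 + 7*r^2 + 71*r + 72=7*r^2 + 62*r + 48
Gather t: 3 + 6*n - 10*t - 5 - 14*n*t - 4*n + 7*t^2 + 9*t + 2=2*n + 7*t^2 + t*(-14*n - 1)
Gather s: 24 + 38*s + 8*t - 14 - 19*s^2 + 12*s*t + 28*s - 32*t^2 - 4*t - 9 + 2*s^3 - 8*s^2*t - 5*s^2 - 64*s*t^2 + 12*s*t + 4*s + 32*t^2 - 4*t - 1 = 2*s^3 + s^2*(-8*t - 24) + s*(-64*t^2 + 24*t + 70)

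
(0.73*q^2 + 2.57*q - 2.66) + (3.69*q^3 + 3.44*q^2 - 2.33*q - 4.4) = 3.69*q^3 + 4.17*q^2 + 0.24*q - 7.06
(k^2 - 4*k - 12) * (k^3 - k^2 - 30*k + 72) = k^5 - 5*k^4 - 38*k^3 + 204*k^2 + 72*k - 864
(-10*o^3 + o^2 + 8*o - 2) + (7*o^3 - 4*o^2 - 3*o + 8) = -3*o^3 - 3*o^2 + 5*o + 6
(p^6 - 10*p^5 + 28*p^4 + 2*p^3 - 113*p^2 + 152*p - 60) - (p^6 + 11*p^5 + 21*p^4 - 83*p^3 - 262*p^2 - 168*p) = -21*p^5 + 7*p^4 + 85*p^3 + 149*p^2 + 320*p - 60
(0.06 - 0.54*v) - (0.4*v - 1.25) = 1.31 - 0.94*v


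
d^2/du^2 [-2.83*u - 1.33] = 0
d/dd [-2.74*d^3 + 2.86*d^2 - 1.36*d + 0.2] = -8.22*d^2 + 5.72*d - 1.36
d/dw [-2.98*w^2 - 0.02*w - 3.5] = -5.96*w - 0.02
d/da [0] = 0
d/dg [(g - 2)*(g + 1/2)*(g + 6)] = 3*g^2 + 9*g - 10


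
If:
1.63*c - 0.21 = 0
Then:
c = 0.13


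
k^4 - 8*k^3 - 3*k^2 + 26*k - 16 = (k - 8)*(k - 1)^2*(k + 2)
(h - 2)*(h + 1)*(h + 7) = h^3 + 6*h^2 - 9*h - 14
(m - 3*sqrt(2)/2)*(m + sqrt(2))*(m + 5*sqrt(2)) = m^3 + 9*sqrt(2)*m^2/2 - 8*m - 15*sqrt(2)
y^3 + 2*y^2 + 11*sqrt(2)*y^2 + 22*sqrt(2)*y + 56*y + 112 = (y + 2)*(y + 4*sqrt(2))*(y + 7*sqrt(2))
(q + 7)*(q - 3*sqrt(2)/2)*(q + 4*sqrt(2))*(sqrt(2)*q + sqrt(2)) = sqrt(2)*q^4 + 5*q^3 + 8*sqrt(2)*q^3 - 5*sqrt(2)*q^2 + 40*q^2 - 96*sqrt(2)*q + 35*q - 84*sqrt(2)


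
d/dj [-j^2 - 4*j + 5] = -2*j - 4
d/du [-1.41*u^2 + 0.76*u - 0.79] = 0.76 - 2.82*u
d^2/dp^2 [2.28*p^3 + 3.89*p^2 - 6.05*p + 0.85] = 13.68*p + 7.78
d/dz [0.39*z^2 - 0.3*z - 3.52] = 0.78*z - 0.3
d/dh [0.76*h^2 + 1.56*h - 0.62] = 1.52*h + 1.56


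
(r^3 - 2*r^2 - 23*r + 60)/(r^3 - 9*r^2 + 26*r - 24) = (r + 5)/(r - 2)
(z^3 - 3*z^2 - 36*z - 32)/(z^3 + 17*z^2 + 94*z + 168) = (z^2 - 7*z - 8)/(z^2 + 13*z + 42)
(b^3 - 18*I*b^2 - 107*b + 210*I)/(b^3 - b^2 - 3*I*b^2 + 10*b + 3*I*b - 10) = (b^2 - 13*I*b - 42)/(b^2 + b*(-1 + 2*I) - 2*I)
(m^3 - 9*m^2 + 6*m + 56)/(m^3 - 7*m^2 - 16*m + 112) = (m + 2)/(m + 4)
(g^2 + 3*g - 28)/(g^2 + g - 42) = (g - 4)/(g - 6)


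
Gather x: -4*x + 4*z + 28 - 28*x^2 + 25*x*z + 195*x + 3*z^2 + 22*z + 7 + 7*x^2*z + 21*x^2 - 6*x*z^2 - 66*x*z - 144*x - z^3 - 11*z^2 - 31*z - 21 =x^2*(7*z - 7) + x*(-6*z^2 - 41*z + 47) - z^3 - 8*z^2 - 5*z + 14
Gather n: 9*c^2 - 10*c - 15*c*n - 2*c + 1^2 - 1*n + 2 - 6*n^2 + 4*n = 9*c^2 - 12*c - 6*n^2 + n*(3 - 15*c) + 3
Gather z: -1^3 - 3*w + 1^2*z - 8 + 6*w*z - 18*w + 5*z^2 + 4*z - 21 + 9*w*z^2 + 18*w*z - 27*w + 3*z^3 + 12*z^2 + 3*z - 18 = -48*w + 3*z^3 + z^2*(9*w + 17) + z*(24*w + 8) - 48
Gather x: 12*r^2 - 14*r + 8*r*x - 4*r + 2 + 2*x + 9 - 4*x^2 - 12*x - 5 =12*r^2 - 18*r - 4*x^2 + x*(8*r - 10) + 6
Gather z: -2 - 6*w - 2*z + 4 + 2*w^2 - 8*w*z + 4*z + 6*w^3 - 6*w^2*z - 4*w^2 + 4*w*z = 6*w^3 - 2*w^2 - 6*w + z*(-6*w^2 - 4*w + 2) + 2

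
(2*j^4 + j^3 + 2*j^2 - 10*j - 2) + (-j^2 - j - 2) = 2*j^4 + j^3 + j^2 - 11*j - 4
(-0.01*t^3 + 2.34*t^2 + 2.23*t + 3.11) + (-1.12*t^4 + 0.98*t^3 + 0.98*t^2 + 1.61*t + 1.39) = -1.12*t^4 + 0.97*t^3 + 3.32*t^2 + 3.84*t + 4.5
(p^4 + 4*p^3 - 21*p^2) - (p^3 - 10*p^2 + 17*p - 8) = p^4 + 3*p^3 - 11*p^2 - 17*p + 8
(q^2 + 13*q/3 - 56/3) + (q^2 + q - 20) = 2*q^2 + 16*q/3 - 116/3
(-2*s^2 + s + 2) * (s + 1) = -2*s^3 - s^2 + 3*s + 2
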